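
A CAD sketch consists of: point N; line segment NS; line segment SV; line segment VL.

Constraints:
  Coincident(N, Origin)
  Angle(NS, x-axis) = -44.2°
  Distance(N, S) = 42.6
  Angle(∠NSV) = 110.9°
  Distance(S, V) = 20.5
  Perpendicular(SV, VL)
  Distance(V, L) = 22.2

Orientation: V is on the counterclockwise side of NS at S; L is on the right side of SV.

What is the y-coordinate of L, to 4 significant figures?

-41.20

N is at the origin; NS runs at -44.2° with length 42.6, so S = 42.6·(cos -44.2°, sin -44.2°) = (30.54, -29.70). ∠NSV = 110.9°, so SV runs at -44.2° + (180° − 110.9°) = 24.90° from the x-axis; with |SV| = 20.5, V = S + 20.5·(cos 24.90°, sin 24.90°) = (49.13, -21.07). The perpendicularity gives VL at right angles to SV; with |VL| = 22.2 on the right of SV, L = V + 22.2·(0.4210, -0.9070) = (58.48, -41.20). So L.y = -41.20.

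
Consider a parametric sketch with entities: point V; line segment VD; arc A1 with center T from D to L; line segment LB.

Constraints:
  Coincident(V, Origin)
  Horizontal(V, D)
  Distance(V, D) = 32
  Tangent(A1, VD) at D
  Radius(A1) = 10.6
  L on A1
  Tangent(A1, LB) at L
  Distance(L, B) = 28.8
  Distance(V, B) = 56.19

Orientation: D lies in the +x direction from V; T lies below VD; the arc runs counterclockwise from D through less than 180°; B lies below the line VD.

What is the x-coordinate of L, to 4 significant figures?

23.14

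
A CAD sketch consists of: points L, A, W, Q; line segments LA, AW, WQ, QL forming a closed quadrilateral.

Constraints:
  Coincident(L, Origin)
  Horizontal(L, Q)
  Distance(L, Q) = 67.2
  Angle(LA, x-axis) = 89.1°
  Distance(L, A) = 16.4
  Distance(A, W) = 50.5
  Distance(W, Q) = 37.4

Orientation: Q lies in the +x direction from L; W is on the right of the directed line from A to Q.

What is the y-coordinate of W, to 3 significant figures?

-19.8

L is at the origin; L and Q share the same y with |LQ| = 67.2 and Q in +x, so Q = (67.2, 0). LA runs at 89.1° with |LA| = 16.4, so A = (0.258, 16.4). W is determined by |AW| = 50.5 and |WQ| = 37.4 together: it lies at the intersection of circle(A, 50.5) and circle(Q, 37.4). With |AQ| = 68.9, the foot of the radical line on AQ is 42.8 from A and the perpendicular offset is √(50.5² − 42.8²) = 26.8. Taking the right-of-AQ solution: W = (35.5, -19.8).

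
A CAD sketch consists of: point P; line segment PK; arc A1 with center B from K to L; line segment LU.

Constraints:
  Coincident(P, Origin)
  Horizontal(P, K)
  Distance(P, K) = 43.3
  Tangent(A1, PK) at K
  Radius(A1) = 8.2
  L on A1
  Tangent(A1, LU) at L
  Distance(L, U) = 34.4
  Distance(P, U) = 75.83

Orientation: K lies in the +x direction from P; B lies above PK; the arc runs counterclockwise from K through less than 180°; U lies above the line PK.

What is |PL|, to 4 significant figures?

50.49

P is at the origin; PK is horizontal with |PK| = 43.3 and K on the +x side, so K = (43.30, 0.000). A1 meets PK tangentially, so BK is at right angles to PK, so B = K + (0, 8.2) = (43.30, 8.200). Since BL ⟂ LU (tangency), |BU| = √(8.2² + 34.4²) = 35.36 regardless of where L sits on A1. So U lies on both circle(P, 75.83) and circle(B, 35.36); the above-PK intersection is U = (68.05, 33.46). L is the foot of the tangent from U: L = (50.33, 3.976).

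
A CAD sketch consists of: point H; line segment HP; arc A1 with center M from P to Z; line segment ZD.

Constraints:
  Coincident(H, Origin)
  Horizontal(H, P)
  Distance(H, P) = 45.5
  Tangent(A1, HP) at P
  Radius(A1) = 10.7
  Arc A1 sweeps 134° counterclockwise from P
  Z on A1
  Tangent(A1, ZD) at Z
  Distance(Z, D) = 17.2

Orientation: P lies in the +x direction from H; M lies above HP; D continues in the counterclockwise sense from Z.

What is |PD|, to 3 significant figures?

30.8

H is at the origin; HP is horizontal with |HP| = 45.5 and P on the +x side, so P = (45.5, 0.00). Since A1 is tangent to HP there, MP ⟂ HP, so M = P + (0, 10.7) = (45.5, 10.7). On A1, P sits at bearing -90° from M; a 134° counterclockwise sweep puts Z at bearing 44°, so Z = M + 10.7·(cos 44°, sin 44°) = (53.2, 18.1). A1 meets ZD tangentially, so MZ is at right angles to ZD, so ZD runs along (−sin 44°, cos 44°); with |ZD| = 17.2, D = (41.2, 30.5). Then |PD| = |D − P| = 30.8.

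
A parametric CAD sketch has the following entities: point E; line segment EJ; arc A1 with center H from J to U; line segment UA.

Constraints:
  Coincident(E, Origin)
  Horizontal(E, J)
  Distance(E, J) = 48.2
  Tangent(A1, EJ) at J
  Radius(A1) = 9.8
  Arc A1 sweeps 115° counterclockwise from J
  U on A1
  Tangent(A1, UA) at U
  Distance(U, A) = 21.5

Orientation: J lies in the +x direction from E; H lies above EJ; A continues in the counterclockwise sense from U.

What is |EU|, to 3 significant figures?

58.8

Tangency of A1 to EJ means the radius HJ is perpendicular to EJ, so H = J + (0, 9.8) = (48.2, 9.80). On A1, J sits at bearing -90° from H; a 115° counterclockwise sweep puts U at bearing 25°, so U = H + 9.8·(cos 25°, sin 25°) = (57.1, 13.9). Then |EU| = |U − E| = 58.8.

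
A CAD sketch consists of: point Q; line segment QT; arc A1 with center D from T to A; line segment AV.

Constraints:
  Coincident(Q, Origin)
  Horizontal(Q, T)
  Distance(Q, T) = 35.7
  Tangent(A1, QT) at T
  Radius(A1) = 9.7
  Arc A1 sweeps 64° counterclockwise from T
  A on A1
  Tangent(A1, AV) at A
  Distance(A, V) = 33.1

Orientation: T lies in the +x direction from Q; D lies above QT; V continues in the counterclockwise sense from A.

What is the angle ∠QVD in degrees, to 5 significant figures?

16.817°

Q is at the origin; Q and T share the same y with |QT| = 35.7 and T on the +x side, so T = (35.700, 0.0000). A1 meets QT tangentially, so DT is at right angles to QT, so D = T + (0, 9.7) = (35.700, 9.7000). On A1, T sits at bearing -90° from D; a 64° counterclockwise sweep puts A at bearing -26°, so A = D + 9.7·(cos -26°, sin -26°) = (44.418, 5.4478). Tangency of A1 to AV means the radius DA is perpendicular to AV, so AV runs along (−sin -26°, cos -26°); with |AV| = 33.1, V = (58.928, 35.198). Then cos ∠QVD = VQ·VD / (|VQ||VD|), giving 16.817°.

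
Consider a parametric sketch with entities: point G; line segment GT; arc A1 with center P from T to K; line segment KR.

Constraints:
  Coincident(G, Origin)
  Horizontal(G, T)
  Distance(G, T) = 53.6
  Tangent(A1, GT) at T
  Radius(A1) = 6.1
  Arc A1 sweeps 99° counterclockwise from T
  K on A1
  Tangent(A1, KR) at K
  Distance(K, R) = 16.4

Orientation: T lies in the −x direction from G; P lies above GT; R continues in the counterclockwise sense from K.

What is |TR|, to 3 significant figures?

23.5

On A1, T sits at bearing -90° from P; a 99° counterclockwise sweep puts K at bearing 9°, so K = P + 6.1·(cos 9°, sin 9°) = (-47.6, 7.05). Since A1 is tangent to KR there, PK ⟂ KR, so KR runs along (−sin 9°, cos 9°); with |KR| = 16.4, R = (-50.1, 23.3). Then |TR| = |R − T| = 23.5.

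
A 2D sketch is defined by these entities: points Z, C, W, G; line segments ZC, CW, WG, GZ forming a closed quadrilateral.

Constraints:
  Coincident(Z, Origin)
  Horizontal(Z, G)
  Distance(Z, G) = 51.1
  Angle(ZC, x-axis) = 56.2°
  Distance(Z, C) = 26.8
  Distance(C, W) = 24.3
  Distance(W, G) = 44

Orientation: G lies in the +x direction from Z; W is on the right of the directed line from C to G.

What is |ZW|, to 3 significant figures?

7.14

Checks: |CW| = 24.30 ✓; |WG| = 44.00 ✓.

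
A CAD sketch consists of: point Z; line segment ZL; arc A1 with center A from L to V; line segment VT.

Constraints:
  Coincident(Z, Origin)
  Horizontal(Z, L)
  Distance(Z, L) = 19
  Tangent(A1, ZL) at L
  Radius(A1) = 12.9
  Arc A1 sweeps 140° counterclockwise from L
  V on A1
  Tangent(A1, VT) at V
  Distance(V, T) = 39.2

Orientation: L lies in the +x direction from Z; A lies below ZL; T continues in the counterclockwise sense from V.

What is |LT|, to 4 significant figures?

52.67

On A1, L sits at bearing 90° from A; a 140° counterclockwise sweep puts V at bearing 230°, so V = A + 12.9·(cos 230°, sin 230°) = (10.71, -22.78). Since A1 is tangent to VT there, AV ⟂ VT, so VT runs along (−sin 230°, cos 230°); with |VT| = 39.2, T = (40.74, -47.98). Then |LT| = |T − L| = 52.67.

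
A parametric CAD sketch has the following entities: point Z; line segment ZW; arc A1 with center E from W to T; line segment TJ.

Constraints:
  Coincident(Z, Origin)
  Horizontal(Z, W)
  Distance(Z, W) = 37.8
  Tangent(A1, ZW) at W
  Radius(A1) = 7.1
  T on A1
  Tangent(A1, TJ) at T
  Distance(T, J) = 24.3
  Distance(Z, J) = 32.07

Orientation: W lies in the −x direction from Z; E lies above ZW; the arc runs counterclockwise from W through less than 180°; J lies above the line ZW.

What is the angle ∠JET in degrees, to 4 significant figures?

73.71°

Z is at the origin; Z and W share the same y with |ZW| = 37.8 and W on the −x side, so W = (-37.80, 0.000). The tangent condition forces EW to be normal to ZW, so E = W + (0, 7.1) = (-37.80, 7.100). Since ET ⟂ TJ (tangency), |EJ| = √(7.1² + 24.3²) = 25.32 regardless of where T sits on A1. So J lies on both circle(Z, 32.07) and circle(E, 25.32); the above-ZW intersection is J = (-19.98, 25.08). T is the foot of the tangent from J: T = (-31.56, 3.718).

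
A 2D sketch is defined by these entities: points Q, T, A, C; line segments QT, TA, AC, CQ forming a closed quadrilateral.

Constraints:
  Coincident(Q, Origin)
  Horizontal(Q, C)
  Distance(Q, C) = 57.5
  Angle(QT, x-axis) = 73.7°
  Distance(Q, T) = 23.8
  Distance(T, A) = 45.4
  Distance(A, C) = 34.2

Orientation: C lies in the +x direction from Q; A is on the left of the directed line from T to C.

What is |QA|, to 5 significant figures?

60.874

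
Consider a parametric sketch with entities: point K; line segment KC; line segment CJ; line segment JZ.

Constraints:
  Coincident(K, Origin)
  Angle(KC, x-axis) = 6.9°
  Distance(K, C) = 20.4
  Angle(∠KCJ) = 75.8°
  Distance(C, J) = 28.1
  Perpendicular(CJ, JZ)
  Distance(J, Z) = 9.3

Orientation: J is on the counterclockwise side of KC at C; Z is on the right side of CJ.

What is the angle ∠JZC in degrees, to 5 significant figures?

71.687°

K is at the origin; KC runs at 6.9° with length 20.4, so C = 20.4·(cos 6.9°, sin 6.9°) = (20.252, 2.4508). ∠KCJ = 75.8°, so CJ runs at 6.9° + (180° − 75.8°) = 111.10° from the x-axis; with |CJ| = 28.1, J = C + 28.1·(cos 111.10°, sin 111.10°) = (10.136, 28.667). CJ is perpendicular to JZ; with |JZ| = 9.3 on the right of CJ, Z = J + 9.3·(0.93295, 0.36000) = (18.813, 32.015). Then cos ∠JZC = ZJ·ZC / (|ZJ||ZC|), giving 71.687°.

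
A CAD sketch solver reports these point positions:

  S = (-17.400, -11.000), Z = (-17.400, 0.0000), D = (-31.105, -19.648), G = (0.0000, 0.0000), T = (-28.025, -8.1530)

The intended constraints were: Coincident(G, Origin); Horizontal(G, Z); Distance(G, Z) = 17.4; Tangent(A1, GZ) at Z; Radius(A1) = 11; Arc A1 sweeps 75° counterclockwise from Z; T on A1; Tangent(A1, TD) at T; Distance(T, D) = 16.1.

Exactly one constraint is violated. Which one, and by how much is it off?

Distance(T, D) = 16.1 — off by 4.20.

G = (0.00, 0.00) ✓; G.y = 0.00, Z.y = 0.00 ✓; |GZ| = 17.40 ✓; ∠(SZ, ZG) = 90.00° ✓; |SZ| = 11.00 ✓; bearing(S→T) − bearing(S→Z) = 75.00° ✓; |ST| = 11.00 ✓; ∠(ST, TD) = 90.00° ✓; |TD| = 11.90 ✗.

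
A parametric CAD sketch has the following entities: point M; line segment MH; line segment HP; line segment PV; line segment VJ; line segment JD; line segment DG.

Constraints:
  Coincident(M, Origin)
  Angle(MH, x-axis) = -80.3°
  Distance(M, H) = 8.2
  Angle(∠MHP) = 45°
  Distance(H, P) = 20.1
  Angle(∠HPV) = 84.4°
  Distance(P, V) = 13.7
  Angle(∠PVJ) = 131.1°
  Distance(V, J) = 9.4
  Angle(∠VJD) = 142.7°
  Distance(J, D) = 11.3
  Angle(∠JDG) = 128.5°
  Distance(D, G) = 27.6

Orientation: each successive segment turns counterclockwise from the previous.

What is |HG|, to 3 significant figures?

17.0

M is at the origin; MH runs at -80.3° with length 8.2, so H = (1.38, -8.08). ∠MHP = 45.0° gives HP at 54.7° from the x-axis; with |HP| = 20.1, P = (13.0, 8.32). ∠HPV = 84.4° gives PV at 150° from the x-axis; with |PV| = 13.7, V = (1.10, 15.1). ∠PVJ = 131.1° gives VJ at -161° from the x-axis; with |VJ| = 9.4, J = (-7.78, 12.0). ∠VJD = 142.7° gives JD at -124° from the x-axis; with |JD| = 11.3, D = (-14.0, 2.60). ∠JDG = 128.5° gives DG at -72.0° from the x-axis; with |DG| = 27.6, G = (-5.49, -23.7). Then |HG| = |G − H| = 17.0.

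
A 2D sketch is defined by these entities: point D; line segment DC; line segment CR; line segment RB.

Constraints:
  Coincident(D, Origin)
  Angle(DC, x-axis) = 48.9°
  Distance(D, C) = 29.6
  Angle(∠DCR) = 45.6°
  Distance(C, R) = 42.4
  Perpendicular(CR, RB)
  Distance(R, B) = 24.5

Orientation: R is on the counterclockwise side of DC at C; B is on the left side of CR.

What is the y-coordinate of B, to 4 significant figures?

-4.595

D is at the origin; DC runs at 48.9° with length 29.6, so C = 29.6·(cos 48.9°, sin 48.9°) = (19.46, 22.31). ∠DCR = 45.6°, so CR runs at 48.9° + (180° − 45.6°) = 183.3° from the x-axis; with |CR| = 42.4, R = C + 42.4·(cos 183.3°, sin 183.3°) = (-22.87, 19.86). The perpendicularity gives RB at right angles to CR; with |RB| = 24.5 on the left of CR, B = R + 24.5·(0.05756, -0.9983) = (-21.46, -4.595). So B.y = -4.595.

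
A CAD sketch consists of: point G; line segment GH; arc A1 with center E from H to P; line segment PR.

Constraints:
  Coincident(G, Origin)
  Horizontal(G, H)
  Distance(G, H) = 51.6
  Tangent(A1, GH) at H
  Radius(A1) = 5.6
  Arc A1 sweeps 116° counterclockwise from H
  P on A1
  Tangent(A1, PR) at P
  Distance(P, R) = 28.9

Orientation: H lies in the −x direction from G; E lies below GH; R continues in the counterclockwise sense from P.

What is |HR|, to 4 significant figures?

34.88

G is at the origin; G and H share the same y with |GH| = 51.6 and H on the −x side, so H = (-51.60, 0.000). A1 meets GH tangentially, so EH is at right angles to GH, so E = H + (0, -5.6) = (-51.60, -5.600). On A1, H sits at bearing 90° from E; a 116° counterclockwise sweep puts P at bearing 206°, so P = E + 5.6·(cos 206°, sin 206°) = (-56.63, -8.055). Tangency of A1 to PR means the radius EP is perpendicular to PR, so PR runs along (−sin 206°, cos 206°); with |PR| = 28.9, R = (-43.96, -34.03). Then |HR| = |R − H| = 34.88.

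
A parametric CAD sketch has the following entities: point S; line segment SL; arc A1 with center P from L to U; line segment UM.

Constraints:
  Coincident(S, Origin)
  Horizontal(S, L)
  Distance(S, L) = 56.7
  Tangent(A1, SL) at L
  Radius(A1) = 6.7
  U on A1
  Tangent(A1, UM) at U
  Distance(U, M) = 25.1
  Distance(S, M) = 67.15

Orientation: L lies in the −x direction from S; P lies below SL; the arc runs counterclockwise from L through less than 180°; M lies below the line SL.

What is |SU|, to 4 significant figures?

63.78

Checks: |PU| = 6.700 ✓; ∠(PU, UM) = 90.00° ✓; |UM| = 25.10 ✓; |SM| = 67.15 ✓.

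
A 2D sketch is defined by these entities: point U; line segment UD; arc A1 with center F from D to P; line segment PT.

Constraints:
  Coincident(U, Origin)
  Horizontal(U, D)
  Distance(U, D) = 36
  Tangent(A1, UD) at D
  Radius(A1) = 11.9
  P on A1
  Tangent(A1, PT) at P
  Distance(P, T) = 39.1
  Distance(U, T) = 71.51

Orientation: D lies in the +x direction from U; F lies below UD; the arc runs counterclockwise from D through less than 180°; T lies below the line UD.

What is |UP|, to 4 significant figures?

33.03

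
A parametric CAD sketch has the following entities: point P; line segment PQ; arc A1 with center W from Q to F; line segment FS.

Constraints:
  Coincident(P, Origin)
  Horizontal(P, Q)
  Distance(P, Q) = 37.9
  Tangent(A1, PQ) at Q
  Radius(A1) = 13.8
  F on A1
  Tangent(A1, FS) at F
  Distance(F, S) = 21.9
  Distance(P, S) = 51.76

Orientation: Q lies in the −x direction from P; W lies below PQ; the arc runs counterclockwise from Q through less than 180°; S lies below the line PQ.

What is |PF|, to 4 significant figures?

53.40

Checks: |WF| = 13.80 ✓; ∠(WF, FS) = 90.00° ✓; |FS| = 21.90 ✓; |PS| = 51.76 ✓.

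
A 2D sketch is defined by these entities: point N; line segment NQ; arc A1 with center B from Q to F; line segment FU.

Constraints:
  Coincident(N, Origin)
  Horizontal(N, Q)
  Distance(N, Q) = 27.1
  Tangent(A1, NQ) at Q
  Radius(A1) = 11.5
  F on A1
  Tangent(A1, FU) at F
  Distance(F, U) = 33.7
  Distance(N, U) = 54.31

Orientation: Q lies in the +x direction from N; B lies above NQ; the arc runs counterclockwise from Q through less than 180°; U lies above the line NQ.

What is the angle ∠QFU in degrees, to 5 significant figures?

125.52°

N is at the origin; N and Q share the same y with |NQ| = 27.1 and Q on the +x side, so Q = (27.100, 0.0000). Tangency of A1 to NQ means the radius BQ is perpendicular to NQ, so B = Q + (0, 11.5) = (27.100, 11.500). Since BF ⟂ FU (tangency), |BU| = √(11.5² + 33.7²) = 35.608 regardless of where F sits on A1. So U lies on both circle(N, 54.31) and circle(B, 35.608); the above-NQ intersection is U = (27.026, 47.108). F is the foot of the tangent from U: F = (37.976, 15.237).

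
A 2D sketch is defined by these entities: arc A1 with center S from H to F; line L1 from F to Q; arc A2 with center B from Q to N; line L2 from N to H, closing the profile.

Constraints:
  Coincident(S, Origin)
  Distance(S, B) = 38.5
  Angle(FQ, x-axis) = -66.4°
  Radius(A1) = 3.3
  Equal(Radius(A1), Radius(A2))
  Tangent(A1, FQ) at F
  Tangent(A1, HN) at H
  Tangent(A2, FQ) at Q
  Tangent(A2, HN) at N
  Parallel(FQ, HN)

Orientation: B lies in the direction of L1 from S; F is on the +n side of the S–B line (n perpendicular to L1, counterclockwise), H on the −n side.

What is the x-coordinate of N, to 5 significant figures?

12.389

Tangency of A1 to both parallel lines with radius 3.3 puts F and H at S ± 3.3·n: F = (3.0240, 1.3212), H = (-3.0240, -1.3212). Equal radii place Q and N the same way about B: Q = B + 3.3·n = (18.437, -33.959), N = B − 3.3·n = (12.389, -36.601). So N.x = 12.389.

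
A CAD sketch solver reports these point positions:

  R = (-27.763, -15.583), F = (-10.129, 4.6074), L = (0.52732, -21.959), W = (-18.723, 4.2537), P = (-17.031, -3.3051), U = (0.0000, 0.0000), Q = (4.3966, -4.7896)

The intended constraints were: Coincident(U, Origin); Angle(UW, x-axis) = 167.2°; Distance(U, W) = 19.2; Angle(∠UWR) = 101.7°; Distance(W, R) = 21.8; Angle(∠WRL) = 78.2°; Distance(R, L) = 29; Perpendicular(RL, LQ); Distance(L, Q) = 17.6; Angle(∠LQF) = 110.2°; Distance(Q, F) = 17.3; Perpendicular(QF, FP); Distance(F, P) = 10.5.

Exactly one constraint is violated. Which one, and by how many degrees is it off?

Perpendicular(QF, FP) — off by 8.20°.

U = (0.00, 0.00) ✓; UW at 167.2° ✓; |UW| = 19.20 ✓; ∠UWR = 101.7° ✓; |WR| = 21.80 ✓; ∠WRL = 78.20° ✓; |RL| = 29.00 ✓; ∠(RL, LQ) = 90.00° ✓; |LQ| = 17.60 ✓; ∠LQF = 110.2° ✓; |QF| = 17.30 ✓; ∠(QF, FP) = 81.80° ✗; |FP| = 10.50 ✓.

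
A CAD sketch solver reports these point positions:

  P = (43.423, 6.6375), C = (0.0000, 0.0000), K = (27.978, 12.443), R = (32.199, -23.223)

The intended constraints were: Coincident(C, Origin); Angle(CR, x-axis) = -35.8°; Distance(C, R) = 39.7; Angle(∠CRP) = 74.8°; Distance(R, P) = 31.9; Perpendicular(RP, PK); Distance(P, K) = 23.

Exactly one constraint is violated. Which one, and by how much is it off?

Distance(P, K) = 23 — off by 6.50.

C = (0.00, 0.00) ✓; CR at -35.80° ✓; |CR| = 39.70 ✓; ∠CRP = 74.80° ✓; |RP| = 31.90 ✓; ∠(RP, PK) = 90.00° ✓; |PK| = 16.50 ✗.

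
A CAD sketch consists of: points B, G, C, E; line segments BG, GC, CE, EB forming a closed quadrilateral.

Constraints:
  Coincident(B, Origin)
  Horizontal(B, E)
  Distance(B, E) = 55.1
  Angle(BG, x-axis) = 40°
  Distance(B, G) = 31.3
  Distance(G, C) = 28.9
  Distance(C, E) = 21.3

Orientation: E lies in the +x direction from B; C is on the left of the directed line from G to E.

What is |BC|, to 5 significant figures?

56.944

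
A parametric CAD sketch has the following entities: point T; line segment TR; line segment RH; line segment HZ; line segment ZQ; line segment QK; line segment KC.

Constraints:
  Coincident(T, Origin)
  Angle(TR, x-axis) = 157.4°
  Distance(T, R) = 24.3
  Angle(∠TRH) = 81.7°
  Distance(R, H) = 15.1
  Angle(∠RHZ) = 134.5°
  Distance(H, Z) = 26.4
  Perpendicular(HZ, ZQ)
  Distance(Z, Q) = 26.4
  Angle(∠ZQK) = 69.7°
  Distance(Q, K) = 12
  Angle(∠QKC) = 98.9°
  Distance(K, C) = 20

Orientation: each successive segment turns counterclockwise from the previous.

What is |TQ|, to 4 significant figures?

17.42

∠RHZ = 134.5° gives HZ at -58.80° from the x-axis; with |HZ| = 26.4, Z = (-12.49, -27.88). The perpendicularity gives ZQ at right angles to HZ, so ZQ runs at 31.20°; with |ZQ| = 26.4, Q = (10.09, -14.20). Then |TQ| = |Q − T| = 17.42.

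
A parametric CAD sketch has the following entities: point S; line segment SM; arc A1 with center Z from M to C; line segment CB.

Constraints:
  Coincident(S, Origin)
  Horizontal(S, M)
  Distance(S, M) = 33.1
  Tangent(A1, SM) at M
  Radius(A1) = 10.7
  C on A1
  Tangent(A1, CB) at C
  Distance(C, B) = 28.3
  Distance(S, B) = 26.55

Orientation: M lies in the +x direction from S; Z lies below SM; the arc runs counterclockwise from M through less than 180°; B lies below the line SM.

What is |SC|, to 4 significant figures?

25.16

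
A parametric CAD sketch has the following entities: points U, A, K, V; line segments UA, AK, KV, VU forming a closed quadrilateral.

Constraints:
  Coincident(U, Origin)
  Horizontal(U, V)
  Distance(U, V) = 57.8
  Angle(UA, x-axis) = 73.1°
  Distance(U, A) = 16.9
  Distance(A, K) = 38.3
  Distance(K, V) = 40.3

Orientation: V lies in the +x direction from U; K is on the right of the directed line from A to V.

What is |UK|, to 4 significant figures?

28.42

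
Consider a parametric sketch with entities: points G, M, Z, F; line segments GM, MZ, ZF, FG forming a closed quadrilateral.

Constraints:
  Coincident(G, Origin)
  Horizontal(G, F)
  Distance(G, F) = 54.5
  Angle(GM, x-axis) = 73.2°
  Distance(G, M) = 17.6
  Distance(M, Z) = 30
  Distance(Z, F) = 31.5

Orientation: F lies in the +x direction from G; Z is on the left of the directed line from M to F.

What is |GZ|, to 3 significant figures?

41.8

Checks: |MZ| = 30.00 ✓; |ZF| = 31.50 ✓.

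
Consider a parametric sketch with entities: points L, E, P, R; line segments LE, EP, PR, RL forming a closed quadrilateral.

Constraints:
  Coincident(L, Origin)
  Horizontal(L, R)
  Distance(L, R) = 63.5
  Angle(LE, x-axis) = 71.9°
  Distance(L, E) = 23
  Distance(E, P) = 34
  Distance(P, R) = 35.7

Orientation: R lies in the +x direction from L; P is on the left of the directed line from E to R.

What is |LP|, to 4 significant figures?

49.08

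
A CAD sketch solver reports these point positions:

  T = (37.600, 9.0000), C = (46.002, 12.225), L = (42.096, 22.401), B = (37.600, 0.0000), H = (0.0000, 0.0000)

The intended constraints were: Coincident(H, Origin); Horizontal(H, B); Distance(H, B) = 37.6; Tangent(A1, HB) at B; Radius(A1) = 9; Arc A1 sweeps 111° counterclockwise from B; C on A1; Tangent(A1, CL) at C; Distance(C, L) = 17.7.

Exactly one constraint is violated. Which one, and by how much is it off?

Distance(C, L) = 17.7 — off by 6.80.

H = (0.00, 0.00) ✓; H.y = 0.00, B.y = 0.00 ✓; |HB| = 37.60 ✓; ∠(TB, BH) = 90.00° ✓; |TB| = 9.000 ✓; bearing(T→C) − bearing(T→B) = 111.0° ✓; |TC| = 9.000 ✓; ∠(TC, CL) = 90.00° ✓; |CL| = 10.90 ✗.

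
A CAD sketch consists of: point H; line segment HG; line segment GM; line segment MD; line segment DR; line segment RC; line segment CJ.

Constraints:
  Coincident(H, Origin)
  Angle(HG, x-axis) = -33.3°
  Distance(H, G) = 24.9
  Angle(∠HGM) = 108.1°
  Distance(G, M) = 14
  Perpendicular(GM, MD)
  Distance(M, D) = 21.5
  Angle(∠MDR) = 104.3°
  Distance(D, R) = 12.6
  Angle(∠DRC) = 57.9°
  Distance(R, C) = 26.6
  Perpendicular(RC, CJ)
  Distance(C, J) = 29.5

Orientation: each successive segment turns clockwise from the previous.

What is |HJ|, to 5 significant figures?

48.257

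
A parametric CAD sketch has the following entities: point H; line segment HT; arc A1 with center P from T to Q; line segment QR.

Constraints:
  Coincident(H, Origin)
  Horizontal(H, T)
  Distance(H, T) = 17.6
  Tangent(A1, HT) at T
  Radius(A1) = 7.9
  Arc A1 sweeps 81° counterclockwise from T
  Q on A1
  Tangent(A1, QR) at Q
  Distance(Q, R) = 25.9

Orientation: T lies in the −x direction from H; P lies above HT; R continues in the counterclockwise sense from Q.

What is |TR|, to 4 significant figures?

34.36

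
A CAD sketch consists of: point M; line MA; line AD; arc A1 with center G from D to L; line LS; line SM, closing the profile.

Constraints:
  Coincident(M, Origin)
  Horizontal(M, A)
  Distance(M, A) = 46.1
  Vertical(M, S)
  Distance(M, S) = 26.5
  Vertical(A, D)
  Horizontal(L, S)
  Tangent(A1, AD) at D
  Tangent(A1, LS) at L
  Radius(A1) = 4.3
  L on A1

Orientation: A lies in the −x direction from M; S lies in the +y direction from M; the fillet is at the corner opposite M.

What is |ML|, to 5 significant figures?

49.492

M is at the origin; MA is horizontal with |MA| = 46.1 and A on the −x side, so A = (-46.100, 0.0000). MS is vertical with |MS| = 26.5 and S on the +y side, so S = (0.0000, 26.500). The virtual corner opposite M is at (-46.100, 26.500). The tangent condition forces GD to be normal to AD and the tangent condition forces GL to be normal to LS, with radius 4.3, so the center G sits 4.3 in from both sides at G = (-41.800, 22.200). That places the tangent points at D = (-46.100, 22.200) on AD and L = (-41.800, 26.500) on LS. Then |ML| = |L − M| = 49.492.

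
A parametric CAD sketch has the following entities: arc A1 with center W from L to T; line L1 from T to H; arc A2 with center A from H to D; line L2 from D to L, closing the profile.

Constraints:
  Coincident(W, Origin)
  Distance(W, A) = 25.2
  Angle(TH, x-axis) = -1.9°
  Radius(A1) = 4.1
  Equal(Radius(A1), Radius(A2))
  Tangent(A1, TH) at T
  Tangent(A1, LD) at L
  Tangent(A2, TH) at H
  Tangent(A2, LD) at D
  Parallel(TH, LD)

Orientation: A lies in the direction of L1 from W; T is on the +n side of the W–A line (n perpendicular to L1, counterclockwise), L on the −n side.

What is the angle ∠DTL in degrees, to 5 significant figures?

71.975°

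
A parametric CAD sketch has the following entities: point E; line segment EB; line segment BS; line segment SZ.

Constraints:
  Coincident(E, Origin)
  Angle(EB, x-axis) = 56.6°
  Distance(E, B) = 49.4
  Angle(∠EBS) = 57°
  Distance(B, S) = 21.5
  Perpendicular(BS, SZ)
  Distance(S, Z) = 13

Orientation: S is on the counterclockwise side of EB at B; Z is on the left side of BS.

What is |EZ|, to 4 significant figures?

28.94

E is at the origin; EB runs at 56.6° with length 49.4, so B = 49.4·(cos 56.6°, sin 56.6°) = (27.19, 41.24). ∠EBS = 57.0°, so BS runs at 56.6° + (180° − 57.0°) = 179.6° from the x-axis; with |BS| = 21.5, S = B + 21.5·(cos 179.6°, sin 179.6°) = (5.694, 41.39). BS ⟂ SZ; with |SZ| = 13.0 on the left of BS, Z = S + 13.0·(-0.006981, -1.000) = (5.604, 28.39). Then |EZ| = |Z − E| = 28.94.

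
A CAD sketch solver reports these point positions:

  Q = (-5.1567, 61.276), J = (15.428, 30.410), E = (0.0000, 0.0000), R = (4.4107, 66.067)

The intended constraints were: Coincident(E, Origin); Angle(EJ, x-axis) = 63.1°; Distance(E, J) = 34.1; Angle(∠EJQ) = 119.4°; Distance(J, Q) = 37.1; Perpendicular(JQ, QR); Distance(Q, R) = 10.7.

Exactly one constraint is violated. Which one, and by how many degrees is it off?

Perpendicular(JQ, QR) — off by 7.10°.

E = (0.00, 0.00) ✓; EJ at 63.10° ✓; |EJ| = 34.10 ✓; ∠EJQ = 119.4° ✓; |JQ| = 37.10 ✓; ∠(JQ, QR) = 97.10° ✗; |QR| = 10.70 ✓.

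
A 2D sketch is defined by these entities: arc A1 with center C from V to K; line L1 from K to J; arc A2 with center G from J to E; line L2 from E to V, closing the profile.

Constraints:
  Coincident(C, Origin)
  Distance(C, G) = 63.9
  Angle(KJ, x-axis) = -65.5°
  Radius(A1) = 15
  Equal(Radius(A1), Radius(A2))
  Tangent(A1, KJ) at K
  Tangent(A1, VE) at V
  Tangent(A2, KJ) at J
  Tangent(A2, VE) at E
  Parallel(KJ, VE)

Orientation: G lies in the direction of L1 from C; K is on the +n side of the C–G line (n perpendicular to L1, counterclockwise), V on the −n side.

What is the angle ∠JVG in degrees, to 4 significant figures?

11.94°

Tangency of A1 to both parallel lines with radius 15.0 puts K and V at C ± 15.0·n: K = (13.65, 6.220), V = (-13.65, -6.220). Equal radii place J and E the same way about G: J = G + 15.0·n = (40.15, -51.93), E = G − 15.0·n = (12.85, -64.37). Then cos ∠JVG = VJ·VG / (|VJ||VG|), giving 11.94°.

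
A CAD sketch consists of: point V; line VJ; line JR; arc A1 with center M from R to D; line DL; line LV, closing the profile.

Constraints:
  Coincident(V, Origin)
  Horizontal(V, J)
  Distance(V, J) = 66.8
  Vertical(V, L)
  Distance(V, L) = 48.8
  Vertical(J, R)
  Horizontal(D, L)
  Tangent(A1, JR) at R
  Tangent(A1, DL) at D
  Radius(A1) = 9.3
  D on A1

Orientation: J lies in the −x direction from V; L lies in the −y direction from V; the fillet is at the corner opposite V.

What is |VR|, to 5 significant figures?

77.605

V is at the origin; V and J share the same y with |VJ| = 66.8 and J on the −x side, so J = (-66.800, 0.0000). V and L share the same x with |VL| = 48.8 and L on the −y side, so L = (0.0000, -48.800). The virtual corner opposite V is at (-66.800, -48.800). Since A1 is tangent to JR there, MR ⟂ JR and A1 meets DL tangentially, so MD is at right angles to DL, with radius 9.3, so the center M sits 9.3 in from both sides at M = (-57.500, -39.500). That places the tangent points at R = (-66.800, -39.500) on JR and D = (-57.500, -48.800) on DL. Then |VR| = |R − V| = 77.605.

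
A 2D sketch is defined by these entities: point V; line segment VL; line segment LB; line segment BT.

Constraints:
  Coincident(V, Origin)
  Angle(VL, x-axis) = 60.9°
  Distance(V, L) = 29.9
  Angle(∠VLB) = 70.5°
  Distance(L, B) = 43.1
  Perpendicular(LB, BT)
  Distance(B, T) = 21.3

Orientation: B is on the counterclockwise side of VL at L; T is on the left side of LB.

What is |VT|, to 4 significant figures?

33.83

∠VLB = 70.5°, so LB runs at 60.9° + (180° − 70.5°) = 170.4° from the x-axis; with |LB| = 43.1, B = L + 43.1·(cos 170.4°, sin 170.4°) = (-27.96, 33.31). The perpendicularity gives BT at right angles to LB; with |BT| = 21.3 on the left of LB, T = B + 21.3·(-0.1668, -0.9860) = (-31.51, 12.31). Then |VT| = |T − V| = 33.83.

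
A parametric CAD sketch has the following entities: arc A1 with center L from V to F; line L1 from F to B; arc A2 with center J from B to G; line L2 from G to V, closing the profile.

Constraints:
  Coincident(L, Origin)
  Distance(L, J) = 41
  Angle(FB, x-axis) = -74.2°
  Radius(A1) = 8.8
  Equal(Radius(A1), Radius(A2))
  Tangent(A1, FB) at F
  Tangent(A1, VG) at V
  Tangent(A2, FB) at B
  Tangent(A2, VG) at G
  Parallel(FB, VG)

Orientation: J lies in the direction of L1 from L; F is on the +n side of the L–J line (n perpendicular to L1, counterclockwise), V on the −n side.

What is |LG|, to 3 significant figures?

41.9

Tangency of A1 to both parallel lines with radius 8.8 puts F and V at L ± 8.8·n: F = (8.47, 2.40), V = (-8.47, -2.40). Equal radii place B and G the same way about J: B = J + 8.8·n = (19.6, -37.1), G = J − 8.8·n = (2.70, -41.8). Then |LG| = |G − L| = 41.9.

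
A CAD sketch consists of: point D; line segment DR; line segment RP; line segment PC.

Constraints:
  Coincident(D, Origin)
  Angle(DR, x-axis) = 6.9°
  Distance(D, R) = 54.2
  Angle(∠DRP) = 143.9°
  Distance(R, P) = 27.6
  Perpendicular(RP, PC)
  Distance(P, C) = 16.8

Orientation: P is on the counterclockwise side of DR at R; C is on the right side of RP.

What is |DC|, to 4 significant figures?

86.44

∠DRP = 143.9°, so RP runs at 6.9° + (180° − 143.9°) = 43.00° from the x-axis; with |RP| = 27.6, P = R + 27.6·(cos 43.00°, sin 43.00°) = (73.99, 25.33). RP ⟂ PC; with |PC| = 16.8 on the right of RP, C = P + 16.8·(0.6820, -0.7314) = (85.45, 13.05). Then |DC| = |C − D| = 86.44.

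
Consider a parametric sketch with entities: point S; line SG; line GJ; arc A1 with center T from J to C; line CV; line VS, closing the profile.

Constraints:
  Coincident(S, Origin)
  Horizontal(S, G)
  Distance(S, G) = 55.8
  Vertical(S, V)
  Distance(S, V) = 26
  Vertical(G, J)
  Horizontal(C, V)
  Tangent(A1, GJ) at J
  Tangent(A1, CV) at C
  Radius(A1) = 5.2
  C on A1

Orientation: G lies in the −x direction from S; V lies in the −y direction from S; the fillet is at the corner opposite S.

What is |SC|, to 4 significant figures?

56.89

S is at the origin; S and G share the same y with |SG| = 55.8 and G on the −x side, so G = (-55.80, 0.000). S and V share the same x with |SV| = 26.0 and V on the −y side, so V = (0.000, -26.00). The virtual corner opposite S is at (-55.80, -26.00). The tangent condition forces TJ to be normal to GJ and since A1 is tangent to CV there, TC ⟂ CV, with radius 5.2, so the center T sits 5.2 in from both sides at T = (-50.60, -20.80). That places the tangent points at J = (-55.80, -20.80) on GJ and C = (-50.60, -26.00) on CV. Then |SC| = |C − S| = 56.89.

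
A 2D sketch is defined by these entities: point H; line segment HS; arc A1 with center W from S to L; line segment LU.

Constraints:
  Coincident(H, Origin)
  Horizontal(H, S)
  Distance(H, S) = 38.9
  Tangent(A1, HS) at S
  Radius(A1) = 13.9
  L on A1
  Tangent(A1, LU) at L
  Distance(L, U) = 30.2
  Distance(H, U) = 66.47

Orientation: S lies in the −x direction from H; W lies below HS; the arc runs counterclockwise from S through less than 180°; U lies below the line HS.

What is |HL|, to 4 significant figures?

55.01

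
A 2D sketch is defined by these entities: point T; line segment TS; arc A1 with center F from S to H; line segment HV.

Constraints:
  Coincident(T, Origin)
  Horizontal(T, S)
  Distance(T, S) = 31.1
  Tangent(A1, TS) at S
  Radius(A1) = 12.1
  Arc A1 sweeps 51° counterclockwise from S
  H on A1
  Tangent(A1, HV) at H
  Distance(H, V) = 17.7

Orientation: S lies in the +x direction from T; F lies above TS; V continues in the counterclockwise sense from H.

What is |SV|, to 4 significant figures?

27.47

T is at the origin; TS is horizontal with |TS| = 31.1 and S on the +x side, so S = (31.10, 0.000). Tangency of A1 to TS means the radius FS is perpendicular to TS, so F = S + (0, 12.1) = (31.10, 12.10). On A1, S sits at bearing -90° from F; a 51° counterclockwise sweep puts H at bearing -39°, so H = F + 12.1·(cos -39°, sin -39°) = (40.50, 4.485). Since A1 is tangent to HV there, FH ⟂ HV, so HV runs along (−sin -39°, cos -39°); with |HV| = 17.7, V = (51.64, 18.24). Then |SV| = |V − S| = 27.47.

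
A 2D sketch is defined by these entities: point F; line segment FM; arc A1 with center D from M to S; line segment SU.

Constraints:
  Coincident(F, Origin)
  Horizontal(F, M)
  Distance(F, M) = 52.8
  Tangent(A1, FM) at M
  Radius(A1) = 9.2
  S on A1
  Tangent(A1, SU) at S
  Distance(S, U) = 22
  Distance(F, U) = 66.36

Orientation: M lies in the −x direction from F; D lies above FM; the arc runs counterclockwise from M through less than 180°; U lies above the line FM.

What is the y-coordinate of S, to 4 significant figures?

14.47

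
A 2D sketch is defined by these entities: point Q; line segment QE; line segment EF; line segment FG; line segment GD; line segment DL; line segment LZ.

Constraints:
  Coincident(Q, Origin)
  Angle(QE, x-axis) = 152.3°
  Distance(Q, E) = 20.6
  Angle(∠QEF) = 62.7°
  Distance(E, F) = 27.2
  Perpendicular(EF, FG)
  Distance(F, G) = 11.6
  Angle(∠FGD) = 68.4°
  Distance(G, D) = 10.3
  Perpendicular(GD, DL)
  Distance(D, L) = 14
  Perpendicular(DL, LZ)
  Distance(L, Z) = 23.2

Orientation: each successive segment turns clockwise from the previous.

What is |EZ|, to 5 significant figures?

44.473

GD ⟂ DL, so DL runs at 103.40°; with |DL| = 14.0, L = (-2.5687, 26.907). DL ⟂ LZ, so LZ runs at 13.400°; with |LZ| = 23.2, Z = (20.000, 32.283). Then |EZ| = |Z − E| = 44.473.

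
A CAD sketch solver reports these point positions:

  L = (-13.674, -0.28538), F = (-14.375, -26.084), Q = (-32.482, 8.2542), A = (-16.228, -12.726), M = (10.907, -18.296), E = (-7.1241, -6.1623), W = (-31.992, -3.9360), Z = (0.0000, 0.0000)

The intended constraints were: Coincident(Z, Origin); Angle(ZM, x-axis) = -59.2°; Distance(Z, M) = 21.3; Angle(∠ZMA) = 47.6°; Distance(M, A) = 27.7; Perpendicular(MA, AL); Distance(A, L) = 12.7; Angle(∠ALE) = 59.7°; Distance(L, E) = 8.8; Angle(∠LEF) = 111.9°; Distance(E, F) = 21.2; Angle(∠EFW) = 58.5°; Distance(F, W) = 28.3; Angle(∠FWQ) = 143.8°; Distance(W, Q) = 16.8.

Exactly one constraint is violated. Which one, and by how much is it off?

Distance(W, Q) = 16.8 — off by 4.60.

Z = (0.00, 0.00) ✓; ZM at -59.20° ✓; |ZM| = 21.30 ✓; ∠ZMA = 47.60° ✓; |MA| = 27.70 ✓; ∠(MA, AL) = 90.00° ✓; |AL| = 12.70 ✓; ∠ALE = 59.70° ✓; |LE| = 8.800 ✓; ∠LEF = 111.9° ✓; |EF| = 21.20 ✓; ∠EFW = 58.50° ✓; |FW| = 28.30 ✓; ∠FWQ = 143.8° ✓; |WQ| = 12.20 ✗.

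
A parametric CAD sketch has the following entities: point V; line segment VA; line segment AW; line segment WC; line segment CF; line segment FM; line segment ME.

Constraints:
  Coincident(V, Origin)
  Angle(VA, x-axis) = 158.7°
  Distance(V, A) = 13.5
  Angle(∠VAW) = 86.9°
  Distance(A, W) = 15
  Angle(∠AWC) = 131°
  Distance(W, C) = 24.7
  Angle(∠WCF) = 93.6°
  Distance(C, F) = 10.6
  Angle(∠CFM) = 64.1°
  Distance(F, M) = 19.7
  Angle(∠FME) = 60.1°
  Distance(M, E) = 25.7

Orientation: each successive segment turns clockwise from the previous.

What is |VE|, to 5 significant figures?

41.835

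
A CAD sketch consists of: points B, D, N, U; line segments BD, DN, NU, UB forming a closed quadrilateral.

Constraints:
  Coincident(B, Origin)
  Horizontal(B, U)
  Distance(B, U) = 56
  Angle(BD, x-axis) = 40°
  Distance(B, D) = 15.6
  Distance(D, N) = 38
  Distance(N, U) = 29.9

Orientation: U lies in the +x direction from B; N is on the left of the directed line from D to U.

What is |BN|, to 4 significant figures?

53.37

Checks: |DN| = 38.00 ✓; |NU| = 29.90 ✓.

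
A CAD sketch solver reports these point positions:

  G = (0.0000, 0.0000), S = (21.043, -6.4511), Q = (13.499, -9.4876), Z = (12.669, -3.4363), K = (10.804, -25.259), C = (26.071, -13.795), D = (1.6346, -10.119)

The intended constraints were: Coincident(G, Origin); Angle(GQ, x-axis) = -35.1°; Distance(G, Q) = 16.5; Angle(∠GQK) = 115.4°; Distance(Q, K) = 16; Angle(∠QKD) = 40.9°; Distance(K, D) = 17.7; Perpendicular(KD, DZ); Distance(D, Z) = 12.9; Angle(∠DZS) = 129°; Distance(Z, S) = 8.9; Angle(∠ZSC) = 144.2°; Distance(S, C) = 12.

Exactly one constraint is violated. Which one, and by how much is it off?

Distance(S, C) = 12 — off by 3.10.

G = (0.00, 0.00) ✓; GQ at -35.10° ✓; |GQ| = 16.50 ✓; ∠GQK = 115.4° ✓; |QK| = 16.00 ✓; ∠QKD = 40.90° ✓; |KD| = 17.70 ✓; ∠(KD, DZ) = 90.00° ✓; |DZ| = 12.90 ✓; ∠DZS = 129.0° ✓; |ZS| = 8.900 ✓; ∠ZSC = 144.2° ✓; |SC| = 8.900 ✗.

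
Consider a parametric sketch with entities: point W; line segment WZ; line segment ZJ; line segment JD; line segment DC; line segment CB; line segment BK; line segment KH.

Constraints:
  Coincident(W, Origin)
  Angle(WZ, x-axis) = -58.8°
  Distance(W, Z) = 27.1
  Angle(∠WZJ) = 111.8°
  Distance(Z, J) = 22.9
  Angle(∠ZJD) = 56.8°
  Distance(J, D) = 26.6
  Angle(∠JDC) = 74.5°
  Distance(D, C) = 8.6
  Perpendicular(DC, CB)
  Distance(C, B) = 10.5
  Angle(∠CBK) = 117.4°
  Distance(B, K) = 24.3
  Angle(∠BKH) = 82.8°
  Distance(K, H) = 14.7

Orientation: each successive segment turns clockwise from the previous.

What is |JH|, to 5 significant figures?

30.787

W is at the origin; WZ runs at -58.8° with length 27.1, so Z = (14.039, -23.180). ∠WZJ = 111.8° gives ZJ at -127.00° from the x-axis; with |ZJ| = 22.9, J = (0.25697, -41.469). ∠ZJD = 56.8° gives JD at 109.80° from the x-axis; with |JD| = 26.6, D = (-8.7535, -16.442). ∠JDC = 74.5° gives DC at 4.3000° from the x-axis; with |DC| = 8.6, C = (-0.17767, -15.797). The perpendicularity gives CB at right angles to DC, so CB runs at -85.700°; with |CB| = 10.5, B = (0.60961, -26.267). ∠CBK = 117.4° gives BK at -148.30° from the x-axis; with |BK| = 24.3, K = (-20.065, -39.036). ∠BKH = 82.8° gives KH at 114.50° from the x-axis; with |KH| = 14.7, H = (-26.161, -25.660). Then |JH| = |H − J| = 30.787.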